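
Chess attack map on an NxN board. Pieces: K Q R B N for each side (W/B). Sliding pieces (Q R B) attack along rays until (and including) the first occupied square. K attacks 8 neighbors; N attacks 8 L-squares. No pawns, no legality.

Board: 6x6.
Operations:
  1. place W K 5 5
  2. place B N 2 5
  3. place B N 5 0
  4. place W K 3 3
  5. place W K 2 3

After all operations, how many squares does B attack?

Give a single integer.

Answer: 6

Derivation:
Op 1: place WK@(5,5)
Op 2: place BN@(2,5)
Op 3: place BN@(5,0)
Op 4: place WK@(3,3)
Op 5: place WK@(2,3)
Per-piece attacks for B:
  BN@(2,5): attacks (3,3) (4,4) (1,3) (0,4)
  BN@(5,0): attacks (4,2) (3,1)
Union (6 distinct): (0,4) (1,3) (3,1) (3,3) (4,2) (4,4)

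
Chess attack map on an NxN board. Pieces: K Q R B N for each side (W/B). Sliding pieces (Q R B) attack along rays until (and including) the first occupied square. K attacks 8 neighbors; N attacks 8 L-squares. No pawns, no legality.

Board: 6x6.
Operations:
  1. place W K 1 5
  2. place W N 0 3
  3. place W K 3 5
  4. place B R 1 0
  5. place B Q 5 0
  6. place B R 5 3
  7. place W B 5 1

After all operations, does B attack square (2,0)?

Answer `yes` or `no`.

Op 1: place WK@(1,5)
Op 2: place WN@(0,3)
Op 3: place WK@(3,5)
Op 4: place BR@(1,0)
Op 5: place BQ@(5,0)
Op 6: place BR@(5,3)
Op 7: place WB@(5,1)
Per-piece attacks for B:
  BR@(1,0): attacks (1,1) (1,2) (1,3) (1,4) (1,5) (2,0) (3,0) (4,0) (5,0) (0,0) [ray(0,1) blocked at (1,5); ray(1,0) blocked at (5,0)]
  BQ@(5,0): attacks (5,1) (4,0) (3,0) (2,0) (1,0) (4,1) (3,2) (2,3) (1,4) (0,5) [ray(0,1) blocked at (5,1); ray(-1,0) blocked at (1,0)]
  BR@(5,3): attacks (5,4) (5,5) (5,2) (5,1) (4,3) (3,3) (2,3) (1,3) (0,3) [ray(0,-1) blocked at (5,1); ray(-1,0) blocked at (0,3)]
B attacks (2,0): yes

Answer: yes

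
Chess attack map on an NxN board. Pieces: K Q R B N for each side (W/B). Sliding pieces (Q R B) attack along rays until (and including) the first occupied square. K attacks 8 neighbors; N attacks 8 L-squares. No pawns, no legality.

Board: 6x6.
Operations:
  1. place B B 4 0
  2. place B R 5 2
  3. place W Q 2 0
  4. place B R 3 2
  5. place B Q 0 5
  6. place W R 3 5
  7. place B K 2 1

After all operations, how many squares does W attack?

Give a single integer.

Op 1: place BB@(4,0)
Op 2: place BR@(5,2)
Op 3: place WQ@(2,0)
Op 4: place BR@(3,2)
Op 5: place BQ@(0,5)
Op 6: place WR@(3,5)
Op 7: place BK@(2,1)
Per-piece attacks for W:
  WQ@(2,0): attacks (2,1) (3,0) (4,0) (1,0) (0,0) (3,1) (4,2) (5,3) (1,1) (0,2) [ray(0,1) blocked at (2,1); ray(1,0) blocked at (4,0)]
  WR@(3,5): attacks (3,4) (3,3) (3,2) (4,5) (5,5) (2,5) (1,5) (0,5) [ray(0,-1) blocked at (3,2); ray(-1,0) blocked at (0,5)]
Union (18 distinct): (0,0) (0,2) (0,5) (1,0) (1,1) (1,5) (2,1) (2,5) (3,0) (3,1) (3,2) (3,3) (3,4) (4,0) (4,2) (4,5) (5,3) (5,5)

Answer: 18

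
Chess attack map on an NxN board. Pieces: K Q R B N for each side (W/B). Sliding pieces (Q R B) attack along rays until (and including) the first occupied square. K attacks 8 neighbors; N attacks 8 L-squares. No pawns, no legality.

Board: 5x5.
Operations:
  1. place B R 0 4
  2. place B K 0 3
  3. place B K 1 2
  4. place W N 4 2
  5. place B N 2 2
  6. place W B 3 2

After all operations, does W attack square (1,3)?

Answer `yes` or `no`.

Answer: no

Derivation:
Op 1: place BR@(0,4)
Op 2: place BK@(0,3)
Op 3: place BK@(1,2)
Op 4: place WN@(4,2)
Op 5: place BN@(2,2)
Op 6: place WB@(3,2)
Per-piece attacks for W:
  WB@(3,2): attacks (4,3) (4,1) (2,3) (1,4) (2,1) (1,0)
  WN@(4,2): attacks (3,4) (2,3) (3,0) (2,1)
W attacks (1,3): no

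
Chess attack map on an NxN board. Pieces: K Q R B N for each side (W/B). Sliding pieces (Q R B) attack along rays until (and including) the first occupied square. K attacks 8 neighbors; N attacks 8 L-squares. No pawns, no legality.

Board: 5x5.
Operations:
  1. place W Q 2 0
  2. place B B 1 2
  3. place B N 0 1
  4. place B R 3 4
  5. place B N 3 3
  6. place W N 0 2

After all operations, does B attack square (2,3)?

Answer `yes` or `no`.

Answer: yes

Derivation:
Op 1: place WQ@(2,0)
Op 2: place BB@(1,2)
Op 3: place BN@(0,1)
Op 4: place BR@(3,4)
Op 5: place BN@(3,3)
Op 6: place WN@(0,2)
Per-piece attacks for B:
  BN@(0,1): attacks (1,3) (2,2) (2,0)
  BB@(1,2): attacks (2,3) (3,4) (2,1) (3,0) (0,3) (0,1) [ray(1,1) blocked at (3,4); ray(-1,-1) blocked at (0,1)]
  BN@(3,3): attacks (1,4) (4,1) (2,1) (1,2)
  BR@(3,4): attacks (3,3) (4,4) (2,4) (1,4) (0,4) [ray(0,-1) blocked at (3,3)]
B attacks (2,3): yes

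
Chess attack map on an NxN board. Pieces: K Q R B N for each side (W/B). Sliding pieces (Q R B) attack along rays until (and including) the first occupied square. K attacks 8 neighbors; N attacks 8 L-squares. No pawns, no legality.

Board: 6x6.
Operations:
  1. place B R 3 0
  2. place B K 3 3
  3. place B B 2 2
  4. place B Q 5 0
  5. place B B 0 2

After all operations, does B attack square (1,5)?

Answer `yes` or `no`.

Op 1: place BR@(3,0)
Op 2: place BK@(3,3)
Op 3: place BB@(2,2)
Op 4: place BQ@(5,0)
Op 5: place BB@(0,2)
Per-piece attacks for B:
  BB@(0,2): attacks (1,3) (2,4) (3,5) (1,1) (2,0)
  BB@(2,2): attacks (3,3) (3,1) (4,0) (1,3) (0,4) (1,1) (0,0) [ray(1,1) blocked at (3,3)]
  BR@(3,0): attacks (3,1) (3,2) (3,3) (4,0) (5,0) (2,0) (1,0) (0,0) [ray(0,1) blocked at (3,3); ray(1,0) blocked at (5,0)]
  BK@(3,3): attacks (3,4) (3,2) (4,3) (2,3) (4,4) (4,2) (2,4) (2,2)
  BQ@(5,0): attacks (5,1) (5,2) (5,3) (5,4) (5,5) (4,0) (3,0) (4,1) (3,2) (2,3) (1,4) (0,5) [ray(-1,0) blocked at (3,0)]
B attacks (1,5): no

Answer: no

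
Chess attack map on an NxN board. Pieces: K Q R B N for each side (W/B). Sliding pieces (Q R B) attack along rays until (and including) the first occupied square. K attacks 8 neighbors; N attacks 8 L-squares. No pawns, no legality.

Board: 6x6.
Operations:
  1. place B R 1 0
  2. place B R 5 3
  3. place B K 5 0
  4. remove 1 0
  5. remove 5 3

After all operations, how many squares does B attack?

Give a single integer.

Op 1: place BR@(1,0)
Op 2: place BR@(5,3)
Op 3: place BK@(5,0)
Op 4: remove (1,0)
Op 5: remove (5,3)
Per-piece attacks for B:
  BK@(5,0): attacks (5,1) (4,0) (4,1)
Union (3 distinct): (4,0) (4,1) (5,1)

Answer: 3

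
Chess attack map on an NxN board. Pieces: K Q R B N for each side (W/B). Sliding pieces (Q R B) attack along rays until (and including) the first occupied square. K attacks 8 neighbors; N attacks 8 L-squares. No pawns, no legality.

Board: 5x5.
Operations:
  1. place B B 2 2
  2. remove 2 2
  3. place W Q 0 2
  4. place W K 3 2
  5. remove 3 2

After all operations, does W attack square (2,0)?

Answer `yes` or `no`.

Answer: yes

Derivation:
Op 1: place BB@(2,2)
Op 2: remove (2,2)
Op 3: place WQ@(0,2)
Op 4: place WK@(3,2)
Op 5: remove (3,2)
Per-piece attacks for W:
  WQ@(0,2): attacks (0,3) (0,4) (0,1) (0,0) (1,2) (2,2) (3,2) (4,2) (1,3) (2,4) (1,1) (2,0)
W attacks (2,0): yes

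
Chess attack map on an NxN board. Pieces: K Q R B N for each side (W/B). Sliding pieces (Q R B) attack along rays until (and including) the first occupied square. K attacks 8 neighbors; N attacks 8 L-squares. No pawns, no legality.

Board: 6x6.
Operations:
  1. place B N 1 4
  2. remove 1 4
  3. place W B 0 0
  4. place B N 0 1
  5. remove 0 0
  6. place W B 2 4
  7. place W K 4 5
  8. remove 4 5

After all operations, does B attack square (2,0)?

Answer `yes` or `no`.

Op 1: place BN@(1,4)
Op 2: remove (1,4)
Op 3: place WB@(0,0)
Op 4: place BN@(0,1)
Op 5: remove (0,0)
Op 6: place WB@(2,4)
Op 7: place WK@(4,5)
Op 8: remove (4,5)
Per-piece attacks for B:
  BN@(0,1): attacks (1,3) (2,2) (2,0)
B attacks (2,0): yes

Answer: yes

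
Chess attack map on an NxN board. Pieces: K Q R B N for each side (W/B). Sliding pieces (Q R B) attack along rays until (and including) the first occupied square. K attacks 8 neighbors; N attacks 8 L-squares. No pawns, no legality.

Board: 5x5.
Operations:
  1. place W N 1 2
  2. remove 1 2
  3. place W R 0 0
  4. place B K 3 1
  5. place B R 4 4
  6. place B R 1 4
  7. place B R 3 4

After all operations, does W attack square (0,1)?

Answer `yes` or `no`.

Op 1: place WN@(1,2)
Op 2: remove (1,2)
Op 3: place WR@(0,0)
Op 4: place BK@(3,1)
Op 5: place BR@(4,4)
Op 6: place BR@(1,4)
Op 7: place BR@(3,4)
Per-piece attacks for W:
  WR@(0,0): attacks (0,1) (0,2) (0,3) (0,4) (1,0) (2,0) (3,0) (4,0)
W attacks (0,1): yes

Answer: yes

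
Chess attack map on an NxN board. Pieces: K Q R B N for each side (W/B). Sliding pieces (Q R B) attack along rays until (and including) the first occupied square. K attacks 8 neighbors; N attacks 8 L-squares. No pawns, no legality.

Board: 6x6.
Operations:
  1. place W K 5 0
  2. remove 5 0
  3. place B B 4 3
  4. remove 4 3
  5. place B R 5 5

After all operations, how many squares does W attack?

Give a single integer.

Answer: 0

Derivation:
Op 1: place WK@(5,0)
Op 2: remove (5,0)
Op 3: place BB@(4,3)
Op 4: remove (4,3)
Op 5: place BR@(5,5)
Per-piece attacks for W:
Union (0 distinct): (none)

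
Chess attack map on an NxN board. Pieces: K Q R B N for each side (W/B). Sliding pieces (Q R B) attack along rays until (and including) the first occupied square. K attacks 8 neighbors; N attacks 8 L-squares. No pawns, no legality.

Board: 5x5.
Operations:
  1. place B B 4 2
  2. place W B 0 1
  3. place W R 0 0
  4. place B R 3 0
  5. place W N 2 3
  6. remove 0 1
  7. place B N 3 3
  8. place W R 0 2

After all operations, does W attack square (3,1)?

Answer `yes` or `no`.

Op 1: place BB@(4,2)
Op 2: place WB@(0,1)
Op 3: place WR@(0,0)
Op 4: place BR@(3,0)
Op 5: place WN@(2,3)
Op 6: remove (0,1)
Op 7: place BN@(3,3)
Op 8: place WR@(0,2)
Per-piece attacks for W:
  WR@(0,0): attacks (0,1) (0,2) (1,0) (2,0) (3,0) [ray(0,1) blocked at (0,2); ray(1,0) blocked at (3,0)]
  WR@(0,2): attacks (0,3) (0,4) (0,1) (0,0) (1,2) (2,2) (3,2) (4,2) [ray(0,-1) blocked at (0,0); ray(1,0) blocked at (4,2)]
  WN@(2,3): attacks (4,4) (0,4) (3,1) (4,2) (1,1) (0,2)
W attacks (3,1): yes

Answer: yes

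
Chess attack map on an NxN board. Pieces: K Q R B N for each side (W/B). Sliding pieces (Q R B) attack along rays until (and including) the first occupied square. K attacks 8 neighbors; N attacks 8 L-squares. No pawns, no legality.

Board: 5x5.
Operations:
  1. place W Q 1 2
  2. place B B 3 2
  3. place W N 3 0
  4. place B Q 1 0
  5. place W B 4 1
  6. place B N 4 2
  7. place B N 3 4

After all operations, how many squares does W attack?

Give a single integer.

Answer: 14

Derivation:
Op 1: place WQ@(1,2)
Op 2: place BB@(3,2)
Op 3: place WN@(3,0)
Op 4: place BQ@(1,0)
Op 5: place WB@(4,1)
Op 6: place BN@(4,2)
Op 7: place BN@(3,4)
Per-piece attacks for W:
  WQ@(1,2): attacks (1,3) (1,4) (1,1) (1,0) (2,2) (3,2) (0,2) (2,3) (3,4) (2,1) (3,0) (0,3) (0,1) [ray(0,-1) blocked at (1,0); ray(1,0) blocked at (3,2); ray(1,1) blocked at (3,4); ray(1,-1) blocked at (3,0)]
  WN@(3,0): attacks (4,2) (2,2) (1,1)
  WB@(4,1): attacks (3,2) (3,0) [ray(-1,1) blocked at (3,2); ray(-1,-1) blocked at (3,0)]
Union (14 distinct): (0,1) (0,2) (0,3) (1,0) (1,1) (1,3) (1,4) (2,1) (2,2) (2,3) (3,0) (3,2) (3,4) (4,2)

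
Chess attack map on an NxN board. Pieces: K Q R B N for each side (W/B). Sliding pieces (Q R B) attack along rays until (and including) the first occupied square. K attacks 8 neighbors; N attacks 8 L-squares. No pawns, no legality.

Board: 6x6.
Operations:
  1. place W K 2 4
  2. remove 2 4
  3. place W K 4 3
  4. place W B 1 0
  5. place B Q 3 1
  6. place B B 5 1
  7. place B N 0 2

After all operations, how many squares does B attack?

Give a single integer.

Answer: 22

Derivation:
Op 1: place WK@(2,4)
Op 2: remove (2,4)
Op 3: place WK@(4,3)
Op 4: place WB@(1,0)
Op 5: place BQ@(3,1)
Op 6: place BB@(5,1)
Op 7: place BN@(0,2)
Per-piece attacks for B:
  BN@(0,2): attacks (1,4) (2,3) (1,0) (2,1)
  BQ@(3,1): attacks (3,2) (3,3) (3,4) (3,5) (3,0) (4,1) (5,1) (2,1) (1,1) (0,1) (4,2) (5,3) (4,0) (2,2) (1,3) (0,4) (2,0) [ray(1,0) blocked at (5,1)]
  BB@(5,1): attacks (4,2) (3,3) (2,4) (1,5) (4,0)
Union (22 distinct): (0,1) (0,4) (1,0) (1,1) (1,3) (1,4) (1,5) (2,0) (2,1) (2,2) (2,3) (2,4) (3,0) (3,2) (3,3) (3,4) (3,5) (4,0) (4,1) (4,2) (5,1) (5,3)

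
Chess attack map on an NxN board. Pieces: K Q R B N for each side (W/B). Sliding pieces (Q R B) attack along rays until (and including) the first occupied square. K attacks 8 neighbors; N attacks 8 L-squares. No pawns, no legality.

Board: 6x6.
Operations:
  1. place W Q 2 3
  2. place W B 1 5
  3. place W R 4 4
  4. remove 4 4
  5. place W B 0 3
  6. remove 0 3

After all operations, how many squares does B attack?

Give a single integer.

Answer: 0

Derivation:
Op 1: place WQ@(2,3)
Op 2: place WB@(1,5)
Op 3: place WR@(4,4)
Op 4: remove (4,4)
Op 5: place WB@(0,3)
Op 6: remove (0,3)
Per-piece attacks for B:
Union (0 distinct): (none)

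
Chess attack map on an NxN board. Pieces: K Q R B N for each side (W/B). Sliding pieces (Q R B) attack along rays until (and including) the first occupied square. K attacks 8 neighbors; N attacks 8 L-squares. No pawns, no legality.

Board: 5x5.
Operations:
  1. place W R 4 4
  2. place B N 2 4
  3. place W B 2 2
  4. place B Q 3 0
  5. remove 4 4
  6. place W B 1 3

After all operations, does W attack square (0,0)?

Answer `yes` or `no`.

Answer: yes

Derivation:
Op 1: place WR@(4,4)
Op 2: place BN@(2,4)
Op 3: place WB@(2,2)
Op 4: place BQ@(3,0)
Op 5: remove (4,4)
Op 6: place WB@(1,3)
Per-piece attacks for W:
  WB@(1,3): attacks (2,4) (2,2) (0,4) (0,2) [ray(1,1) blocked at (2,4); ray(1,-1) blocked at (2,2)]
  WB@(2,2): attacks (3,3) (4,4) (3,1) (4,0) (1,3) (1,1) (0,0) [ray(-1,1) blocked at (1,3)]
W attacks (0,0): yes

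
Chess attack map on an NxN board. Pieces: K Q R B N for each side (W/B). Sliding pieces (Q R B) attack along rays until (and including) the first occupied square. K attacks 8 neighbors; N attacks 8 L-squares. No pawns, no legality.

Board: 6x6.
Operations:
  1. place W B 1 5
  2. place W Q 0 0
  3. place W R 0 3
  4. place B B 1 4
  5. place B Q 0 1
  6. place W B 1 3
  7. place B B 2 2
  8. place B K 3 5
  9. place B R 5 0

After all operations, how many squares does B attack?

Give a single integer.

Op 1: place WB@(1,5)
Op 2: place WQ@(0,0)
Op 3: place WR@(0,3)
Op 4: place BB@(1,4)
Op 5: place BQ@(0,1)
Op 6: place WB@(1,3)
Op 7: place BB@(2,2)
Op 8: place BK@(3,5)
Op 9: place BR@(5,0)
Per-piece attacks for B:
  BQ@(0,1): attacks (0,2) (0,3) (0,0) (1,1) (2,1) (3,1) (4,1) (5,1) (1,2) (2,3) (3,4) (4,5) (1,0) [ray(0,1) blocked at (0,3); ray(0,-1) blocked at (0,0)]
  BB@(1,4): attacks (2,5) (2,3) (3,2) (4,1) (5,0) (0,5) (0,3) [ray(1,-1) blocked at (5,0); ray(-1,-1) blocked at (0,3)]
  BB@(2,2): attacks (3,3) (4,4) (5,5) (3,1) (4,0) (1,3) (1,1) (0,0) [ray(-1,1) blocked at (1,3); ray(-1,-1) blocked at (0,0)]
  BK@(3,5): attacks (3,4) (4,5) (2,5) (4,4) (2,4)
  BR@(5,0): attacks (5,1) (5,2) (5,3) (5,4) (5,5) (4,0) (3,0) (2,0) (1,0) (0,0) [ray(-1,0) blocked at (0,0)]
Union (28 distinct): (0,0) (0,2) (0,3) (0,5) (1,0) (1,1) (1,2) (1,3) (2,0) (2,1) (2,3) (2,4) (2,5) (3,0) (3,1) (3,2) (3,3) (3,4) (4,0) (4,1) (4,4) (4,5) (5,0) (5,1) (5,2) (5,3) (5,4) (5,5)

Answer: 28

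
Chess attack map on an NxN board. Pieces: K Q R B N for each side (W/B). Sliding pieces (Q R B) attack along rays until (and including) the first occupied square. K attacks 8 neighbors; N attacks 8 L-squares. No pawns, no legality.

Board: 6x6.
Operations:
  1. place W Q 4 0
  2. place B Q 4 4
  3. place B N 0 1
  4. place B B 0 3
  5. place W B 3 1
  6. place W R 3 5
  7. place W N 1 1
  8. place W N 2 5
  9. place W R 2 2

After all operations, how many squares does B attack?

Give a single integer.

Op 1: place WQ@(4,0)
Op 2: place BQ@(4,4)
Op 3: place BN@(0,1)
Op 4: place BB@(0,3)
Op 5: place WB@(3,1)
Op 6: place WR@(3,5)
Op 7: place WN@(1,1)
Op 8: place WN@(2,5)
Op 9: place WR@(2,2)
Per-piece attacks for B:
  BN@(0,1): attacks (1,3) (2,2) (2,0)
  BB@(0,3): attacks (1,4) (2,5) (1,2) (2,1) (3,0) [ray(1,1) blocked at (2,5)]
  BQ@(4,4): attacks (4,5) (4,3) (4,2) (4,1) (4,0) (5,4) (3,4) (2,4) (1,4) (0,4) (5,5) (5,3) (3,5) (3,3) (2,2) [ray(0,-1) blocked at (4,0); ray(-1,1) blocked at (3,5); ray(-1,-1) blocked at (2,2)]
Union (21 distinct): (0,4) (1,2) (1,3) (1,4) (2,0) (2,1) (2,2) (2,4) (2,5) (3,0) (3,3) (3,4) (3,5) (4,0) (4,1) (4,2) (4,3) (4,5) (5,3) (5,4) (5,5)

Answer: 21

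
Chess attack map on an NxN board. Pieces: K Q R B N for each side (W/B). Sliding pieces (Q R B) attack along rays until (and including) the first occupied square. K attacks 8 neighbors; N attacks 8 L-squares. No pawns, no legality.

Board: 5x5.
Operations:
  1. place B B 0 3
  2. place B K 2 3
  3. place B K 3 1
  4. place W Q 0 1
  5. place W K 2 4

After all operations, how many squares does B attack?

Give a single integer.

Answer: 14

Derivation:
Op 1: place BB@(0,3)
Op 2: place BK@(2,3)
Op 3: place BK@(3,1)
Op 4: place WQ@(0,1)
Op 5: place WK@(2,4)
Per-piece attacks for B:
  BB@(0,3): attacks (1,4) (1,2) (2,1) (3,0)
  BK@(2,3): attacks (2,4) (2,2) (3,3) (1,3) (3,4) (3,2) (1,4) (1,2)
  BK@(3,1): attacks (3,2) (3,0) (4,1) (2,1) (4,2) (4,0) (2,2) (2,0)
Union (14 distinct): (1,2) (1,3) (1,4) (2,0) (2,1) (2,2) (2,4) (3,0) (3,2) (3,3) (3,4) (4,0) (4,1) (4,2)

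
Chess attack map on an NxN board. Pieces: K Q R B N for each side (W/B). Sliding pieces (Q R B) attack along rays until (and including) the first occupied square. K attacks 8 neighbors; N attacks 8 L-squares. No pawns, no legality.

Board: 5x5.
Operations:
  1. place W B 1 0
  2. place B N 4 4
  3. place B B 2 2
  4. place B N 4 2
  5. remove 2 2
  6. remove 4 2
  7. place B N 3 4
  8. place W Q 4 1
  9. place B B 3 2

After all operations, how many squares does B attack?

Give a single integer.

Answer: 10

Derivation:
Op 1: place WB@(1,0)
Op 2: place BN@(4,4)
Op 3: place BB@(2,2)
Op 4: place BN@(4,2)
Op 5: remove (2,2)
Op 6: remove (4,2)
Op 7: place BN@(3,4)
Op 8: place WQ@(4,1)
Op 9: place BB@(3,2)
Per-piece attacks for B:
  BB@(3,2): attacks (4,3) (4,1) (2,3) (1,4) (2,1) (1,0) [ray(1,-1) blocked at (4,1); ray(-1,-1) blocked at (1,0)]
  BN@(3,4): attacks (4,2) (2,2) (1,3)
  BN@(4,4): attacks (3,2) (2,3)
Union (10 distinct): (1,0) (1,3) (1,4) (2,1) (2,2) (2,3) (3,2) (4,1) (4,2) (4,3)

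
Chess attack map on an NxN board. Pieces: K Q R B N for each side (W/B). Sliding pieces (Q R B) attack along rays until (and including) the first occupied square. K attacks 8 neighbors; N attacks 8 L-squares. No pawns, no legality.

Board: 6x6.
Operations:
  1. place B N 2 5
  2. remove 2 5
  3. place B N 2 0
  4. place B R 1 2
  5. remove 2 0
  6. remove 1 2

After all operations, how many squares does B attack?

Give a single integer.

Answer: 0

Derivation:
Op 1: place BN@(2,5)
Op 2: remove (2,5)
Op 3: place BN@(2,0)
Op 4: place BR@(1,2)
Op 5: remove (2,0)
Op 6: remove (1,2)
Per-piece attacks for B:
Union (0 distinct): (none)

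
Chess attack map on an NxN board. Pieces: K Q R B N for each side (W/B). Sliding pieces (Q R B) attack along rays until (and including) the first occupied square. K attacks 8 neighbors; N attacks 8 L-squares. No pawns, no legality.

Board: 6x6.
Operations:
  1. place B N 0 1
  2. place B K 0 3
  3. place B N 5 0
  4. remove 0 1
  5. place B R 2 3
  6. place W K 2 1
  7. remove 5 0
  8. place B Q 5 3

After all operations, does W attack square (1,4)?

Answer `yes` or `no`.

Op 1: place BN@(0,1)
Op 2: place BK@(0,3)
Op 3: place BN@(5,0)
Op 4: remove (0,1)
Op 5: place BR@(2,3)
Op 6: place WK@(2,1)
Op 7: remove (5,0)
Op 8: place BQ@(5,3)
Per-piece attacks for W:
  WK@(2,1): attacks (2,2) (2,0) (3,1) (1,1) (3,2) (3,0) (1,2) (1,0)
W attacks (1,4): no

Answer: no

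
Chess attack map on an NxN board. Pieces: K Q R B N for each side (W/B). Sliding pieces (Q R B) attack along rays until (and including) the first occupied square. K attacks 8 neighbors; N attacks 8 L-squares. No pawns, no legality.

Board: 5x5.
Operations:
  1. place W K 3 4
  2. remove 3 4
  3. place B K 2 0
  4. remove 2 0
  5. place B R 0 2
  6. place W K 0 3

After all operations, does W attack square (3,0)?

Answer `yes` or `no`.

Answer: no

Derivation:
Op 1: place WK@(3,4)
Op 2: remove (3,4)
Op 3: place BK@(2,0)
Op 4: remove (2,0)
Op 5: place BR@(0,2)
Op 6: place WK@(0,3)
Per-piece attacks for W:
  WK@(0,3): attacks (0,4) (0,2) (1,3) (1,4) (1,2)
W attacks (3,0): no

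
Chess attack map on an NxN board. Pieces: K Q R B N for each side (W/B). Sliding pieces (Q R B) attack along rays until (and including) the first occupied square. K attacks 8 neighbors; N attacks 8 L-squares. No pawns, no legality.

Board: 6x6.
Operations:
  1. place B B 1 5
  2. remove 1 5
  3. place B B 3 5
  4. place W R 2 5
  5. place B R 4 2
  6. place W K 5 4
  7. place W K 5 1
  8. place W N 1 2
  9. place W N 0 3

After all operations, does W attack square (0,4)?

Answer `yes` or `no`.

Op 1: place BB@(1,5)
Op 2: remove (1,5)
Op 3: place BB@(3,5)
Op 4: place WR@(2,5)
Op 5: place BR@(4,2)
Op 6: place WK@(5,4)
Op 7: place WK@(5,1)
Op 8: place WN@(1,2)
Op 9: place WN@(0,3)
Per-piece attacks for W:
  WN@(0,3): attacks (1,5) (2,4) (1,1) (2,2)
  WN@(1,2): attacks (2,4) (3,3) (0,4) (2,0) (3,1) (0,0)
  WR@(2,5): attacks (2,4) (2,3) (2,2) (2,1) (2,0) (3,5) (1,5) (0,5) [ray(1,0) blocked at (3,5)]
  WK@(5,1): attacks (5,2) (5,0) (4,1) (4,2) (4,0)
  WK@(5,4): attacks (5,5) (5,3) (4,4) (4,5) (4,3)
W attacks (0,4): yes

Answer: yes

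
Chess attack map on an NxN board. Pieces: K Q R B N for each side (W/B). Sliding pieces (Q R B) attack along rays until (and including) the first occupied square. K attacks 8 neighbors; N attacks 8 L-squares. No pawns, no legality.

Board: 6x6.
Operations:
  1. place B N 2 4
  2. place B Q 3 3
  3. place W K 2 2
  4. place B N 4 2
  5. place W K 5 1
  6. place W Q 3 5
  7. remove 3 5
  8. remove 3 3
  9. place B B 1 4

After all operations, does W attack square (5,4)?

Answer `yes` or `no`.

Answer: no

Derivation:
Op 1: place BN@(2,4)
Op 2: place BQ@(3,3)
Op 3: place WK@(2,2)
Op 4: place BN@(4,2)
Op 5: place WK@(5,1)
Op 6: place WQ@(3,5)
Op 7: remove (3,5)
Op 8: remove (3,3)
Op 9: place BB@(1,4)
Per-piece attacks for W:
  WK@(2,2): attacks (2,3) (2,1) (3,2) (1,2) (3,3) (3,1) (1,3) (1,1)
  WK@(5,1): attacks (5,2) (5,0) (4,1) (4,2) (4,0)
W attacks (5,4): no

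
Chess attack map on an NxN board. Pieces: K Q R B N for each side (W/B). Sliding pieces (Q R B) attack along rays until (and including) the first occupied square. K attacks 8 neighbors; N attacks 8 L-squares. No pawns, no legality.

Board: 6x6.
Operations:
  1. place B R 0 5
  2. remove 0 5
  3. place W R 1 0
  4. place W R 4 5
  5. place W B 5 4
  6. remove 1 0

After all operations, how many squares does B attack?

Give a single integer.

Op 1: place BR@(0,5)
Op 2: remove (0,5)
Op 3: place WR@(1,0)
Op 4: place WR@(4,5)
Op 5: place WB@(5,4)
Op 6: remove (1,0)
Per-piece attacks for B:
Union (0 distinct): (none)

Answer: 0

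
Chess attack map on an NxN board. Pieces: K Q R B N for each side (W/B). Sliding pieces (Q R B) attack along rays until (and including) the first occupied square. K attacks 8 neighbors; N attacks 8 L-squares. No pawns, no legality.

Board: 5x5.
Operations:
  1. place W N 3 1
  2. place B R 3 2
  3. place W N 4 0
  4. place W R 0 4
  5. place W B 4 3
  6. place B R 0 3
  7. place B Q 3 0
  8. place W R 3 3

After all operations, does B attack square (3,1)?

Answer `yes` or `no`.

Op 1: place WN@(3,1)
Op 2: place BR@(3,2)
Op 3: place WN@(4,0)
Op 4: place WR@(0,4)
Op 5: place WB@(4,3)
Op 6: place BR@(0,3)
Op 7: place BQ@(3,0)
Op 8: place WR@(3,3)
Per-piece attacks for B:
  BR@(0,3): attacks (0,4) (0,2) (0,1) (0,0) (1,3) (2,3) (3,3) [ray(0,1) blocked at (0,4); ray(1,0) blocked at (3,3)]
  BQ@(3,0): attacks (3,1) (4,0) (2,0) (1,0) (0,0) (4,1) (2,1) (1,2) (0,3) [ray(0,1) blocked at (3,1); ray(1,0) blocked at (4,0); ray(-1,1) blocked at (0,3)]
  BR@(3,2): attacks (3,3) (3,1) (4,2) (2,2) (1,2) (0,2) [ray(0,1) blocked at (3,3); ray(0,-1) blocked at (3,1)]
B attacks (3,1): yes

Answer: yes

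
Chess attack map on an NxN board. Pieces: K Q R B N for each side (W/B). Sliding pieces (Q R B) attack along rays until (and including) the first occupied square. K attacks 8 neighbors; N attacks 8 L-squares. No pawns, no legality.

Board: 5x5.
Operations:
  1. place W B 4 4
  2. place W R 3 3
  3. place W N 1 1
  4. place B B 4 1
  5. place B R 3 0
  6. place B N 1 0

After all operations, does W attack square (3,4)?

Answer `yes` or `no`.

Op 1: place WB@(4,4)
Op 2: place WR@(3,3)
Op 3: place WN@(1,1)
Op 4: place BB@(4,1)
Op 5: place BR@(3,0)
Op 6: place BN@(1,0)
Per-piece attacks for W:
  WN@(1,1): attacks (2,3) (3,2) (0,3) (3,0)
  WR@(3,3): attacks (3,4) (3,2) (3,1) (3,0) (4,3) (2,3) (1,3) (0,3) [ray(0,-1) blocked at (3,0)]
  WB@(4,4): attacks (3,3) [ray(-1,-1) blocked at (3,3)]
W attacks (3,4): yes

Answer: yes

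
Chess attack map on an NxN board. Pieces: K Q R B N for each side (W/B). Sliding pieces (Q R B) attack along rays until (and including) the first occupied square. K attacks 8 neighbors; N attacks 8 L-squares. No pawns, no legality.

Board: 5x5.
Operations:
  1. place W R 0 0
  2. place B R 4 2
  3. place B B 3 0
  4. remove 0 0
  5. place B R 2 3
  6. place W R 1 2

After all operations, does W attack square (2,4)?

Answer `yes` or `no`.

Op 1: place WR@(0,0)
Op 2: place BR@(4,2)
Op 3: place BB@(3,0)
Op 4: remove (0,0)
Op 5: place BR@(2,3)
Op 6: place WR@(1,2)
Per-piece attacks for W:
  WR@(1,2): attacks (1,3) (1,4) (1,1) (1,0) (2,2) (3,2) (4,2) (0,2) [ray(1,0) blocked at (4,2)]
W attacks (2,4): no

Answer: no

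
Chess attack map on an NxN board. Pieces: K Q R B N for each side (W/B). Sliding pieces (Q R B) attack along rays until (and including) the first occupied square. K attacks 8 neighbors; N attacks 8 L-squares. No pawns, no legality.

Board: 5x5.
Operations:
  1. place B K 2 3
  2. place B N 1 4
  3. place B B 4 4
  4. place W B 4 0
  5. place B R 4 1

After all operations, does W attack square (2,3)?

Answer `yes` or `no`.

Op 1: place BK@(2,3)
Op 2: place BN@(1,4)
Op 3: place BB@(4,4)
Op 4: place WB@(4,0)
Op 5: place BR@(4,1)
Per-piece attacks for W:
  WB@(4,0): attacks (3,1) (2,2) (1,3) (0,4)
W attacks (2,3): no

Answer: no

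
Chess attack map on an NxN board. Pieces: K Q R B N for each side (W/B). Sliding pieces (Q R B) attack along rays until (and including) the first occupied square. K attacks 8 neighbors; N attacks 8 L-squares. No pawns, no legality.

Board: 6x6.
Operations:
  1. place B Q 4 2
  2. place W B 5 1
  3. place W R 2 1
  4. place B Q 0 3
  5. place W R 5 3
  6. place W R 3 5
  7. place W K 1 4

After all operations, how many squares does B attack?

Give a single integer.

Op 1: place BQ@(4,2)
Op 2: place WB@(5,1)
Op 3: place WR@(2,1)
Op 4: place BQ@(0,3)
Op 5: place WR@(5,3)
Op 6: place WR@(3,5)
Op 7: place WK@(1,4)
Per-piece attacks for B:
  BQ@(0,3): attacks (0,4) (0,5) (0,2) (0,1) (0,0) (1,3) (2,3) (3,3) (4,3) (5,3) (1,4) (1,2) (2,1) [ray(1,0) blocked at (5,3); ray(1,1) blocked at (1,4); ray(1,-1) blocked at (2,1)]
  BQ@(4,2): attacks (4,3) (4,4) (4,5) (4,1) (4,0) (5,2) (3,2) (2,2) (1,2) (0,2) (5,3) (5,1) (3,3) (2,4) (1,5) (3,1) (2,0) [ray(1,1) blocked at (5,3); ray(1,-1) blocked at (5,1)]
Union (25 distinct): (0,0) (0,1) (0,2) (0,4) (0,5) (1,2) (1,3) (1,4) (1,5) (2,0) (2,1) (2,2) (2,3) (2,4) (3,1) (3,2) (3,3) (4,0) (4,1) (4,3) (4,4) (4,5) (5,1) (5,2) (5,3)

Answer: 25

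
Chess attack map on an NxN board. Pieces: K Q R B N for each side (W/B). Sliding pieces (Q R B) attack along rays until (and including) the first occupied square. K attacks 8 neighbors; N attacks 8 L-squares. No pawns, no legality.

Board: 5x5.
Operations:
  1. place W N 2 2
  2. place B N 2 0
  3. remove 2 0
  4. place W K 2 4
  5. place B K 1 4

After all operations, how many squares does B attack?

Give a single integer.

Answer: 5

Derivation:
Op 1: place WN@(2,2)
Op 2: place BN@(2,0)
Op 3: remove (2,0)
Op 4: place WK@(2,4)
Op 5: place BK@(1,4)
Per-piece attacks for B:
  BK@(1,4): attacks (1,3) (2,4) (0,4) (2,3) (0,3)
Union (5 distinct): (0,3) (0,4) (1,3) (2,3) (2,4)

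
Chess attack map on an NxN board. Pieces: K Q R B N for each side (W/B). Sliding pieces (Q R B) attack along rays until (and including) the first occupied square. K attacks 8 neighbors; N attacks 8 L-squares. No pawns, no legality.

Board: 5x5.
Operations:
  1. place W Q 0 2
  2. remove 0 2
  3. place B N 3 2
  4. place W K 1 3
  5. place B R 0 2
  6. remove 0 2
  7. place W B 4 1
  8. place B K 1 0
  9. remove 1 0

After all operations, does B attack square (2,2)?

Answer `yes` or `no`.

Answer: no

Derivation:
Op 1: place WQ@(0,2)
Op 2: remove (0,2)
Op 3: place BN@(3,2)
Op 4: place WK@(1,3)
Op 5: place BR@(0,2)
Op 6: remove (0,2)
Op 7: place WB@(4,1)
Op 8: place BK@(1,0)
Op 9: remove (1,0)
Per-piece attacks for B:
  BN@(3,2): attacks (4,4) (2,4) (1,3) (4,0) (2,0) (1,1)
B attacks (2,2): no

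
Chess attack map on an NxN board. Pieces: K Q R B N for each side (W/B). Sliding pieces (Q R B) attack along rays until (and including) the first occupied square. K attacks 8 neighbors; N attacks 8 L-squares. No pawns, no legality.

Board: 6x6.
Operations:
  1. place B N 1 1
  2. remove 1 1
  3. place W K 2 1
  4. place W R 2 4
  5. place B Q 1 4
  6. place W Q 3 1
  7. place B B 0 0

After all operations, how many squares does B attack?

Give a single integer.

Op 1: place BN@(1,1)
Op 2: remove (1,1)
Op 3: place WK@(2,1)
Op 4: place WR@(2,4)
Op 5: place BQ@(1,4)
Op 6: place WQ@(3,1)
Op 7: place BB@(0,0)
Per-piece attacks for B:
  BB@(0,0): attacks (1,1) (2,2) (3,3) (4,4) (5,5)
  BQ@(1,4): attacks (1,5) (1,3) (1,2) (1,1) (1,0) (2,4) (0,4) (2,5) (2,3) (3,2) (4,1) (5,0) (0,5) (0,3) [ray(1,0) blocked at (2,4)]
Union (18 distinct): (0,3) (0,4) (0,5) (1,0) (1,1) (1,2) (1,3) (1,5) (2,2) (2,3) (2,4) (2,5) (3,2) (3,3) (4,1) (4,4) (5,0) (5,5)

Answer: 18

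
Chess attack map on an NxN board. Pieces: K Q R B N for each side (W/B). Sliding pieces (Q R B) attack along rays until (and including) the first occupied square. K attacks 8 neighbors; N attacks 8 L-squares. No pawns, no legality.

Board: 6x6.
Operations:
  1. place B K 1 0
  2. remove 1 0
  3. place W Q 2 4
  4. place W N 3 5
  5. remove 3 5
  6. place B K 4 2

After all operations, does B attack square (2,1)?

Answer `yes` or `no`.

Op 1: place BK@(1,0)
Op 2: remove (1,0)
Op 3: place WQ@(2,4)
Op 4: place WN@(3,5)
Op 5: remove (3,5)
Op 6: place BK@(4,2)
Per-piece attacks for B:
  BK@(4,2): attacks (4,3) (4,1) (5,2) (3,2) (5,3) (5,1) (3,3) (3,1)
B attacks (2,1): no

Answer: no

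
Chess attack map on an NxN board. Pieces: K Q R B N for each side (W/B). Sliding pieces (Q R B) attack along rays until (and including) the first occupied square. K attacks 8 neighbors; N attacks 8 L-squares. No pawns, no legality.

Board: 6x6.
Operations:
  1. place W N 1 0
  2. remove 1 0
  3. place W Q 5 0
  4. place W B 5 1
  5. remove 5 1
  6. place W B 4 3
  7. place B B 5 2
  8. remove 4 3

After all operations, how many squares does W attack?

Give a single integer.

Answer: 12

Derivation:
Op 1: place WN@(1,0)
Op 2: remove (1,0)
Op 3: place WQ@(5,0)
Op 4: place WB@(5,1)
Op 5: remove (5,1)
Op 6: place WB@(4,3)
Op 7: place BB@(5,2)
Op 8: remove (4,3)
Per-piece attacks for W:
  WQ@(5,0): attacks (5,1) (5,2) (4,0) (3,0) (2,0) (1,0) (0,0) (4,1) (3,2) (2,3) (1,4) (0,5) [ray(0,1) blocked at (5,2)]
Union (12 distinct): (0,0) (0,5) (1,0) (1,4) (2,0) (2,3) (3,0) (3,2) (4,0) (4,1) (5,1) (5,2)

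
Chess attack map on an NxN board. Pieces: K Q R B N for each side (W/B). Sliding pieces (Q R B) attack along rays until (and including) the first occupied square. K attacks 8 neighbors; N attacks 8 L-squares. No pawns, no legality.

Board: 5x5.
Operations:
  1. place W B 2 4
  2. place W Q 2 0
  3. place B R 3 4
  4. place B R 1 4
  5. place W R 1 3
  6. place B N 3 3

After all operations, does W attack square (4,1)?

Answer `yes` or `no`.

Op 1: place WB@(2,4)
Op 2: place WQ@(2,0)
Op 3: place BR@(3,4)
Op 4: place BR@(1,4)
Op 5: place WR@(1,3)
Op 6: place BN@(3,3)
Per-piece attacks for W:
  WR@(1,3): attacks (1,4) (1,2) (1,1) (1,0) (2,3) (3,3) (0,3) [ray(0,1) blocked at (1,4); ray(1,0) blocked at (3,3)]
  WQ@(2,0): attacks (2,1) (2,2) (2,3) (2,4) (3,0) (4,0) (1,0) (0,0) (3,1) (4,2) (1,1) (0,2) [ray(0,1) blocked at (2,4)]
  WB@(2,4): attacks (3,3) (1,3) [ray(1,-1) blocked at (3,3); ray(-1,-1) blocked at (1,3)]
W attacks (4,1): no

Answer: no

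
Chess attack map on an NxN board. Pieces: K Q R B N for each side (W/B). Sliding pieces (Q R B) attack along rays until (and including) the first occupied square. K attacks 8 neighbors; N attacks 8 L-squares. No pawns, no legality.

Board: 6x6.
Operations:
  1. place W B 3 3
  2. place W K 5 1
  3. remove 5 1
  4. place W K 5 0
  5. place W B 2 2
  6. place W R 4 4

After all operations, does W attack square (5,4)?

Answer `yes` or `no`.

Op 1: place WB@(3,3)
Op 2: place WK@(5,1)
Op 3: remove (5,1)
Op 4: place WK@(5,0)
Op 5: place WB@(2,2)
Op 6: place WR@(4,4)
Per-piece attacks for W:
  WB@(2,2): attacks (3,3) (3,1) (4,0) (1,3) (0,4) (1,1) (0,0) [ray(1,1) blocked at (3,3)]
  WB@(3,3): attacks (4,4) (4,2) (5,1) (2,4) (1,5) (2,2) [ray(1,1) blocked at (4,4); ray(-1,-1) blocked at (2,2)]
  WR@(4,4): attacks (4,5) (4,3) (4,2) (4,1) (4,0) (5,4) (3,4) (2,4) (1,4) (0,4)
  WK@(5,0): attacks (5,1) (4,0) (4,1)
W attacks (5,4): yes

Answer: yes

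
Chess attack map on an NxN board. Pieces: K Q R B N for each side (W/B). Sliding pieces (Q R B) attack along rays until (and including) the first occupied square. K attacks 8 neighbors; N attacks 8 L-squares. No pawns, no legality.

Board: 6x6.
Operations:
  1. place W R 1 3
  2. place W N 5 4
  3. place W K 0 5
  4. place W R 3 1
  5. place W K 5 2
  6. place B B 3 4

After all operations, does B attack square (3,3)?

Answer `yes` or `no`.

Answer: no

Derivation:
Op 1: place WR@(1,3)
Op 2: place WN@(5,4)
Op 3: place WK@(0,5)
Op 4: place WR@(3,1)
Op 5: place WK@(5,2)
Op 6: place BB@(3,4)
Per-piece attacks for B:
  BB@(3,4): attacks (4,5) (4,3) (5,2) (2,5) (2,3) (1,2) (0,1) [ray(1,-1) blocked at (5,2)]
B attacks (3,3): no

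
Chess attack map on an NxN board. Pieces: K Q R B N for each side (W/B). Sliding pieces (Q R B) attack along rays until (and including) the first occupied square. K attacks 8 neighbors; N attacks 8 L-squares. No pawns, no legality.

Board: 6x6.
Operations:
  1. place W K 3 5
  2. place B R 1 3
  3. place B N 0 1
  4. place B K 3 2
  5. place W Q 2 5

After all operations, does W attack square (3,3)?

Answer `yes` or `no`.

Op 1: place WK@(3,5)
Op 2: place BR@(1,3)
Op 3: place BN@(0,1)
Op 4: place BK@(3,2)
Op 5: place WQ@(2,5)
Per-piece attacks for W:
  WQ@(2,5): attacks (2,4) (2,3) (2,2) (2,1) (2,0) (3,5) (1,5) (0,5) (3,4) (4,3) (5,2) (1,4) (0,3) [ray(1,0) blocked at (3,5)]
  WK@(3,5): attacks (3,4) (4,5) (2,5) (4,4) (2,4)
W attacks (3,3): no

Answer: no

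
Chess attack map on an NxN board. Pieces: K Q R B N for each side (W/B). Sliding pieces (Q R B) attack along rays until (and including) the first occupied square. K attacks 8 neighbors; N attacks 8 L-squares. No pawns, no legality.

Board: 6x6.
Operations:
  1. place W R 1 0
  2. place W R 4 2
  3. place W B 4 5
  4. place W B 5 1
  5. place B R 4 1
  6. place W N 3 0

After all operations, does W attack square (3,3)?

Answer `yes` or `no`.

Op 1: place WR@(1,0)
Op 2: place WR@(4,2)
Op 3: place WB@(4,5)
Op 4: place WB@(5,1)
Op 5: place BR@(4,1)
Op 6: place WN@(3,0)
Per-piece attacks for W:
  WR@(1,0): attacks (1,1) (1,2) (1,3) (1,4) (1,5) (2,0) (3,0) (0,0) [ray(1,0) blocked at (3,0)]
  WN@(3,0): attacks (4,2) (5,1) (2,2) (1,1)
  WR@(4,2): attacks (4,3) (4,4) (4,5) (4,1) (5,2) (3,2) (2,2) (1,2) (0,2) [ray(0,1) blocked at (4,5); ray(0,-1) blocked at (4,1)]
  WB@(4,5): attacks (5,4) (3,4) (2,3) (1,2) (0,1)
  WB@(5,1): attacks (4,2) (4,0) [ray(-1,1) blocked at (4,2)]
W attacks (3,3): no

Answer: no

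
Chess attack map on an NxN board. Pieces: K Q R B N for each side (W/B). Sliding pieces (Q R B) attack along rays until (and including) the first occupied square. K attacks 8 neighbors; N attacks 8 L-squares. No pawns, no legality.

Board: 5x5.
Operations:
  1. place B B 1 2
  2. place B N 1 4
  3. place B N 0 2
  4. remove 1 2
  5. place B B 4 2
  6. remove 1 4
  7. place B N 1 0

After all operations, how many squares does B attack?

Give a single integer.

Op 1: place BB@(1,2)
Op 2: place BN@(1,4)
Op 3: place BN@(0,2)
Op 4: remove (1,2)
Op 5: place BB@(4,2)
Op 6: remove (1,4)
Op 7: place BN@(1,0)
Per-piece attacks for B:
  BN@(0,2): attacks (1,4) (2,3) (1,0) (2,1)
  BN@(1,0): attacks (2,2) (3,1) (0,2)
  BB@(4,2): attacks (3,3) (2,4) (3,1) (2,0)
Union (10 distinct): (0,2) (1,0) (1,4) (2,0) (2,1) (2,2) (2,3) (2,4) (3,1) (3,3)

Answer: 10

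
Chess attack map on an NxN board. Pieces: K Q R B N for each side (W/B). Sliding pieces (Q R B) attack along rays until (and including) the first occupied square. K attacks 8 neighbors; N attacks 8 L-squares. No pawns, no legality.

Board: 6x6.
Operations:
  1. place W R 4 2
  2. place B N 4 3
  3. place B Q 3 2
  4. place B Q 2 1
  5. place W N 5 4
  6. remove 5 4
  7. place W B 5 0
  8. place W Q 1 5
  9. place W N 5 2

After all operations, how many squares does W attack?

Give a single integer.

Answer: 21

Derivation:
Op 1: place WR@(4,2)
Op 2: place BN@(4,3)
Op 3: place BQ@(3,2)
Op 4: place BQ@(2,1)
Op 5: place WN@(5,4)
Op 6: remove (5,4)
Op 7: place WB@(5,0)
Op 8: place WQ@(1,5)
Op 9: place WN@(5,2)
Per-piece attacks for W:
  WQ@(1,5): attacks (1,4) (1,3) (1,2) (1,1) (1,0) (2,5) (3,5) (4,5) (5,5) (0,5) (2,4) (3,3) (4,2) (0,4) [ray(1,-1) blocked at (4,2)]
  WR@(4,2): attacks (4,3) (4,1) (4,0) (5,2) (3,2) [ray(0,1) blocked at (4,3); ray(1,0) blocked at (5,2); ray(-1,0) blocked at (3,2)]
  WB@(5,0): attacks (4,1) (3,2) [ray(-1,1) blocked at (3,2)]
  WN@(5,2): attacks (4,4) (3,3) (4,0) (3,1)
Union (21 distinct): (0,4) (0,5) (1,0) (1,1) (1,2) (1,3) (1,4) (2,4) (2,5) (3,1) (3,2) (3,3) (3,5) (4,0) (4,1) (4,2) (4,3) (4,4) (4,5) (5,2) (5,5)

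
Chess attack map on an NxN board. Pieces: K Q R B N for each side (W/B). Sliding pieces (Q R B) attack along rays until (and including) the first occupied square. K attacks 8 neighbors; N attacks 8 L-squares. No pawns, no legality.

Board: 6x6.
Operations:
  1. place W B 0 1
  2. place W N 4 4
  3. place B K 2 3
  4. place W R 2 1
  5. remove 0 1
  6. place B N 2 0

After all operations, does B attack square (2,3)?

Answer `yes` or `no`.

Answer: no

Derivation:
Op 1: place WB@(0,1)
Op 2: place WN@(4,4)
Op 3: place BK@(2,3)
Op 4: place WR@(2,1)
Op 5: remove (0,1)
Op 6: place BN@(2,0)
Per-piece attacks for B:
  BN@(2,0): attacks (3,2) (4,1) (1,2) (0,1)
  BK@(2,3): attacks (2,4) (2,2) (3,3) (1,3) (3,4) (3,2) (1,4) (1,2)
B attacks (2,3): no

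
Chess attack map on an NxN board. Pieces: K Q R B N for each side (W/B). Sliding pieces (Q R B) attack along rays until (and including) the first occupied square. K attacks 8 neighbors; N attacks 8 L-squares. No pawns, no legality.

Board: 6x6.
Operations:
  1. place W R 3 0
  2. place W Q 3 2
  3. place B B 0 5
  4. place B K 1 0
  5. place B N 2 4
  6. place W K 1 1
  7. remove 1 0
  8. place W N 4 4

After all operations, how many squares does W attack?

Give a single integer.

Answer: 25

Derivation:
Op 1: place WR@(3,0)
Op 2: place WQ@(3,2)
Op 3: place BB@(0,5)
Op 4: place BK@(1,0)
Op 5: place BN@(2,4)
Op 6: place WK@(1,1)
Op 7: remove (1,0)
Op 8: place WN@(4,4)
Per-piece attacks for W:
  WK@(1,1): attacks (1,2) (1,0) (2,1) (0,1) (2,2) (2,0) (0,2) (0,0)
  WR@(3,0): attacks (3,1) (3,2) (4,0) (5,0) (2,0) (1,0) (0,0) [ray(0,1) blocked at (3,2)]
  WQ@(3,2): attacks (3,3) (3,4) (3,5) (3,1) (3,0) (4,2) (5,2) (2,2) (1,2) (0,2) (4,3) (5,4) (4,1) (5,0) (2,3) (1,4) (0,5) (2,1) (1,0) [ray(0,-1) blocked at (3,0); ray(-1,1) blocked at (0,5)]
  WN@(4,4): attacks (2,5) (5,2) (3,2) (2,3)
Union (25 distinct): (0,0) (0,1) (0,2) (0,5) (1,0) (1,2) (1,4) (2,0) (2,1) (2,2) (2,3) (2,5) (3,0) (3,1) (3,2) (3,3) (3,4) (3,5) (4,0) (4,1) (4,2) (4,3) (5,0) (5,2) (5,4)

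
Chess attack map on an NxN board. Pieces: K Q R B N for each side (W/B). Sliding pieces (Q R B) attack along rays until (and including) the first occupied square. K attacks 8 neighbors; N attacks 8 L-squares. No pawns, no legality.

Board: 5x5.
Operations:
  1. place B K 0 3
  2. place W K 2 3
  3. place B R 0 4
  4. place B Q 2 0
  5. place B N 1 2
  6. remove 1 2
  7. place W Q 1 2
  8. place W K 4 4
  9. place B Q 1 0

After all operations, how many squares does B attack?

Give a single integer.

Answer: 23

Derivation:
Op 1: place BK@(0,3)
Op 2: place WK@(2,3)
Op 3: place BR@(0,4)
Op 4: place BQ@(2,0)
Op 5: place BN@(1,2)
Op 6: remove (1,2)
Op 7: place WQ@(1,2)
Op 8: place WK@(4,4)
Op 9: place BQ@(1,0)
Per-piece attacks for B:
  BK@(0,3): attacks (0,4) (0,2) (1,3) (1,4) (1,2)
  BR@(0,4): attacks (0,3) (1,4) (2,4) (3,4) (4,4) [ray(0,-1) blocked at (0,3); ray(1,0) blocked at (4,4)]
  BQ@(1,0): attacks (1,1) (1,2) (2,0) (0,0) (2,1) (3,2) (4,3) (0,1) [ray(0,1) blocked at (1,2); ray(1,0) blocked at (2,0)]
  BQ@(2,0): attacks (2,1) (2,2) (2,3) (3,0) (4,0) (1,0) (3,1) (4,2) (1,1) (0,2) [ray(0,1) blocked at (2,3); ray(-1,0) blocked at (1,0)]
Union (23 distinct): (0,0) (0,1) (0,2) (0,3) (0,4) (1,0) (1,1) (1,2) (1,3) (1,4) (2,0) (2,1) (2,2) (2,3) (2,4) (3,0) (3,1) (3,2) (3,4) (4,0) (4,2) (4,3) (4,4)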